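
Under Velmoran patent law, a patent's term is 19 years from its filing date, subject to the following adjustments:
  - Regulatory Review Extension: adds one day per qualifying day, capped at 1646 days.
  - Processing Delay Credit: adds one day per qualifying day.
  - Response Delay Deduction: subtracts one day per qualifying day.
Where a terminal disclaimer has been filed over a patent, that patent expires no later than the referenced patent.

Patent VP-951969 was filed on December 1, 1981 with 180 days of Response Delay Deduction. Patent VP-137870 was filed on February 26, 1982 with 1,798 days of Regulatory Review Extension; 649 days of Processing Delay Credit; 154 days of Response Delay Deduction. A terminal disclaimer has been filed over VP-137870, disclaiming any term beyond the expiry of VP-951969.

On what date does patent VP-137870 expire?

Natural term of VP-137870:
  Base: filing + 19 years → 26 February 2001.
  Regulatory Review Extension: 1798 days claimed exceeds the 1646-day cap, so +1646 days → 30 August 2005.
  Processing Delay Credit: +649 days → 10 June 2007.
  Response Delay Deduction: −154 days → 7 January 2007.
Expiry of referenced patent VP-951969:
  Base: filing + 19 years → 1 December 2000.
  Response Delay Deduction: −180 days → 4 June 2000.
Terminal disclaimer: VP-137870 expires on the earlier of 7 January 2007 and 4 June 2000.

June 4, 2000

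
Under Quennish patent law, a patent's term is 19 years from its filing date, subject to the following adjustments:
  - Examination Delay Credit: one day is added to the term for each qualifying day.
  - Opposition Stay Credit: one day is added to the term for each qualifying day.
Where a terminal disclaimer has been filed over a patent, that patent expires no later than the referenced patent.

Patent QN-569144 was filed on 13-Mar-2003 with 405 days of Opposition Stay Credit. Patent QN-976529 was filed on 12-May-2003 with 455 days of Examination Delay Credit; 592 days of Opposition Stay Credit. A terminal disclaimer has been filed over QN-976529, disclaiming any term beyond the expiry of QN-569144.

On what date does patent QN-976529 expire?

April 22, 2023

Natural term of QN-976529:
  Base: filing + 19 years → 12 May 2022.
  Examination Delay Credit: +455 days → 10 August 2023.
  Opposition Stay Credit: +592 days → 24 March 2025.
Expiry of referenced patent QN-569144:
  Base: filing + 19 years → 13 March 2022.
  Opposition Stay Credit: +405 days → 22 April 2023.
Terminal disclaimer: QN-976529 expires on the earlier of 24 March 2025 and 22 April 2023.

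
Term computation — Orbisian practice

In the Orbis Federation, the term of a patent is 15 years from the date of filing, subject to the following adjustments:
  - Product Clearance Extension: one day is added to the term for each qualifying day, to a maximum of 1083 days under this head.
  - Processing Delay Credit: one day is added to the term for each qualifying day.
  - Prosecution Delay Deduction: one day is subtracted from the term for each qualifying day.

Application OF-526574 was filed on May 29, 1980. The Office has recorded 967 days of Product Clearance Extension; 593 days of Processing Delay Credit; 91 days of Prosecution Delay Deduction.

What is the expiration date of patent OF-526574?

Base term: filing date + 15 years → 29 May 1995.
Product Clearance Extension: 967 days (within the 1083-day cap) → +967 days → 20 January 1998.
Processing Delay Credit: +593 days → 5 September 1999.
Prosecution Delay Deduction: −91 days → 6 June 1999.

June 6, 1999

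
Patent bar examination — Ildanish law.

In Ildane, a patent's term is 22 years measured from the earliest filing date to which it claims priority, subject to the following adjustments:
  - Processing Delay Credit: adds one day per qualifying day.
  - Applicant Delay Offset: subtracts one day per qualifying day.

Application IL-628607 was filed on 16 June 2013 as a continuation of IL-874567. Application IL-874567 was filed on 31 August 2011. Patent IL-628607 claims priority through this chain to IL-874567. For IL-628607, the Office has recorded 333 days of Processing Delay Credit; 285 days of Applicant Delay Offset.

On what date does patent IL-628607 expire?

October 18, 2033

Earliest priority filing: 31 August 2011.
Base term: 31 August 2011 + 22 years → 31 August 2033.
Processing Delay Credit: +333 days → 30 July 2034.
Applicant Delay Offset: −285 days → 18 October 2033.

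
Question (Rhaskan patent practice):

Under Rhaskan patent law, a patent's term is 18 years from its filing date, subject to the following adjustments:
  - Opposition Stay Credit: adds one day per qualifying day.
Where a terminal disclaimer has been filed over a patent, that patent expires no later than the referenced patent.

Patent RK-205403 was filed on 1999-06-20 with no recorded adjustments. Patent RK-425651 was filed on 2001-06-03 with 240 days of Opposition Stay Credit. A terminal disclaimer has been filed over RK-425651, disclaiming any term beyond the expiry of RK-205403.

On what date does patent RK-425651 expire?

Natural term of RK-425651:
  Base: filing + 18 years → 3 June 2019.
  Opposition Stay Credit: +240 days → 29 January 2020.
Expiry of referenced patent RK-205403:
  Base: filing + 18 years → 20 June 2017.
Terminal disclaimer: RK-425651 expires on the earlier of 29 January 2020 and 20 June 2017.

2017-06-20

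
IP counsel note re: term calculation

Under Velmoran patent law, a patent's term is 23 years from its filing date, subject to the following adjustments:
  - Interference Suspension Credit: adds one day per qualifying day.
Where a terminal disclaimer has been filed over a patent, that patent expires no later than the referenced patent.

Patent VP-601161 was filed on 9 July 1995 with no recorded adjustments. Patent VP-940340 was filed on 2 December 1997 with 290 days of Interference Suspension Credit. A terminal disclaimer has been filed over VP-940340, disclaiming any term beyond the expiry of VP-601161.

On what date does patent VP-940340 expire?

2018-07-09

Natural term of VP-940340:
  Base: filing + 23 years → 2 December 2020.
  Interference Suspension Credit: +290 days → 18 September 2021.
Expiry of referenced patent VP-601161:
  Base: filing + 23 years → 9 July 2018.
Terminal disclaimer: VP-940340 expires on the earlier of 18 September 2021 and 9 July 2018.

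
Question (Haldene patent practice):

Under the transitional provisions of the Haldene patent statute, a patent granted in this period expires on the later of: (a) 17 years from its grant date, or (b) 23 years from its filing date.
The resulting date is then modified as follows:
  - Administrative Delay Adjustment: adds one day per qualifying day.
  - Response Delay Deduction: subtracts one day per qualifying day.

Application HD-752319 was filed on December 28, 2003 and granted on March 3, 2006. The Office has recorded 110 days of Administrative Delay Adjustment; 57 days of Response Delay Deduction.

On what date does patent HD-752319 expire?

(a) grant + 17 years → 3 March 2023.
(b) filing + 23 years → 28 December 2026.
Later of the two: 28 December 2026.
Administrative Delay Adjustment: +110 days → 17 April 2027.
Response Delay Deduction: −57 days → 19 February 2027.

2027-02-19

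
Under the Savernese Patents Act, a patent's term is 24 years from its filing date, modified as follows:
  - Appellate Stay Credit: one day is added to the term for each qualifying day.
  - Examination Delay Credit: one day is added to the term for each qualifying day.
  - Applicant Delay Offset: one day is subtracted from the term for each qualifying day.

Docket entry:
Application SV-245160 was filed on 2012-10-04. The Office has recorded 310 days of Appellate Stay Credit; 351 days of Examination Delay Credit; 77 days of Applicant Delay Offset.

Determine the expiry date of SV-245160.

2038-05-11

Base term: filing date + 24 years → 4 October 2036.
Appellate Stay Credit: +310 days → 10 August 2037.
Examination Delay Credit: +351 days → 27 July 2038.
Applicant Delay Offset: −77 days → 11 May 2038.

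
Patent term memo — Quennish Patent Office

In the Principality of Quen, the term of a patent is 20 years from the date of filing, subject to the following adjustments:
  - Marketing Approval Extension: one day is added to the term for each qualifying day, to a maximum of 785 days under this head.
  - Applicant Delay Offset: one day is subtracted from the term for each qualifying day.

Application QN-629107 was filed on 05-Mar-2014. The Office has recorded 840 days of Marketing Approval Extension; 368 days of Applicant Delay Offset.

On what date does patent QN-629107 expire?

2035-04-26

Base term: filing date + 20 years → 5 March 2034.
Marketing Approval Extension: 840 days claimed exceeds the 785-day cap, so +785 days → 28 April 2036.
Applicant Delay Offset: −368 days → 26 April 2035.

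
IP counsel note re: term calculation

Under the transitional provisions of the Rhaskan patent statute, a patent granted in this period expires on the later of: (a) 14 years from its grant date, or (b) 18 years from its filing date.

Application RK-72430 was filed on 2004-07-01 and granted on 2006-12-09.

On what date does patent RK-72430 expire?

(a) grant + 14 years → 9 December 2020.
(b) filing + 18 years → 1 July 2022.
Later of the two: 1 July 2022.

2022-07-01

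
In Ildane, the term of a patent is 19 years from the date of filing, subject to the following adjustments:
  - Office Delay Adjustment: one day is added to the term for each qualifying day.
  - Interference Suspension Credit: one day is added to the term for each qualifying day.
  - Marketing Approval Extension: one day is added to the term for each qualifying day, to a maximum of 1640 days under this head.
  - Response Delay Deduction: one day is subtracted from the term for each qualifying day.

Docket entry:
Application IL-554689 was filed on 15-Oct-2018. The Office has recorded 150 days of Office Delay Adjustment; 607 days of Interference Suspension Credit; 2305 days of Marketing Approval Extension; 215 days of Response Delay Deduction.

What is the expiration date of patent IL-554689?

2043-10-06

Base term: filing date + 19 years → 15 October 2037.
Office Delay Adjustment: +150 days → 14 March 2038.
Interference Suspension Credit: +607 days → 11 November 2039.
Marketing Approval Extension: 2305 days claimed exceeds the 1640-day cap, so +1640 days → 8 May 2044.
Response Delay Deduction: −215 days → 6 October 2043.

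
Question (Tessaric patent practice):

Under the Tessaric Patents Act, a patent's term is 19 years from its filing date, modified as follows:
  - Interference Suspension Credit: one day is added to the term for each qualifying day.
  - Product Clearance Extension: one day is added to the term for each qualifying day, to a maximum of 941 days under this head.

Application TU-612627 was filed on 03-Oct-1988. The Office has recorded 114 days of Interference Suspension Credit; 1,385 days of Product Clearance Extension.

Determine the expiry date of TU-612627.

Base term: filing date + 19 years → 3 October 2007.
Interference Suspension Credit: +114 days → 25 January 2008.
Product Clearance Extension: 1385 days claimed exceeds the 941-day cap, so +941 days → 23 August 2010.

2010-08-23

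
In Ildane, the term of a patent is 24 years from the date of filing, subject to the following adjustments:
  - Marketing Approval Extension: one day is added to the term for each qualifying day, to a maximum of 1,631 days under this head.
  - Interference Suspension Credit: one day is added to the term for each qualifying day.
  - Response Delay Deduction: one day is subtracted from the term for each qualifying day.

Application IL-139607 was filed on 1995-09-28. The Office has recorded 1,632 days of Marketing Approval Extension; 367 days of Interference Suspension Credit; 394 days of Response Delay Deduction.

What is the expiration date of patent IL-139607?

2024-02-18

Base term: filing date + 24 years → 28 September 2019.
Marketing Approval Extension: 1632 days claimed exceeds the 1631-day cap, so +1631 days → 16 March 2024.
Interference Suspension Credit: +367 days → 18 March 2025.
Response Delay Deduction: −394 days → 18 February 2024.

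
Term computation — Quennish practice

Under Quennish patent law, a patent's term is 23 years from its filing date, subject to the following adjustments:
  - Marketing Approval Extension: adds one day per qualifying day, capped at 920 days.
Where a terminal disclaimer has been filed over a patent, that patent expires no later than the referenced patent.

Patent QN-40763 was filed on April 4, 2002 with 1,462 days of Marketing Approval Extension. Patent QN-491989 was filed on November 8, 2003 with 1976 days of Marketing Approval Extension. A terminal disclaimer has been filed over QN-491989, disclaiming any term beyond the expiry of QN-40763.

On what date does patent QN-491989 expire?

2027-10-11

Natural term of QN-491989:
  Base: filing + 23 years → 8 November 2026.
  Marketing Approval Extension: 1976 days claimed exceeds the 920-day cap, so +920 days → 16 May 2029.
Expiry of referenced patent QN-40763:
  Base: filing + 23 years → 4 April 2025.
  Marketing Approval Extension: 1462 days claimed exceeds the 920-day cap, so +920 days → 11 October 2027.
Terminal disclaimer: QN-491989 expires on the earlier of 16 May 2029 and 11 October 2027.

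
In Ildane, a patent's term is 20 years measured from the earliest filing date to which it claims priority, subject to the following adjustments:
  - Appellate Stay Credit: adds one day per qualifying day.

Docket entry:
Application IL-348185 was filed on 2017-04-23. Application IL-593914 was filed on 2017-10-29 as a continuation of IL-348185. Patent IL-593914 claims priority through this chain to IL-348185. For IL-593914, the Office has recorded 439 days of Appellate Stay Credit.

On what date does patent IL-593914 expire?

2038-07-06

Earliest priority filing: 23 April 2017.
Base term: 23 April 2017 + 20 years → 23 April 2037.
Appellate Stay Credit: +439 days → 6 July 2038.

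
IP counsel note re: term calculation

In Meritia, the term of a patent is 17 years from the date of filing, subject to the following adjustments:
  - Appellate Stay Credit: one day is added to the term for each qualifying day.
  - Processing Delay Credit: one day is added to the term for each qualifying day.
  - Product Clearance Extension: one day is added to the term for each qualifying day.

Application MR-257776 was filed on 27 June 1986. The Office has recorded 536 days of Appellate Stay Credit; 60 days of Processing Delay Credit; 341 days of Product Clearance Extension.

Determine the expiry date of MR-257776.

Base term: filing date + 17 years → 27 June 2003.
Appellate Stay Credit: +536 days → 14 December 2004.
Processing Delay Credit: +60 days → 12 February 2005.
Product Clearance Extension: +341 days → 19 January 2006.

January 19, 2006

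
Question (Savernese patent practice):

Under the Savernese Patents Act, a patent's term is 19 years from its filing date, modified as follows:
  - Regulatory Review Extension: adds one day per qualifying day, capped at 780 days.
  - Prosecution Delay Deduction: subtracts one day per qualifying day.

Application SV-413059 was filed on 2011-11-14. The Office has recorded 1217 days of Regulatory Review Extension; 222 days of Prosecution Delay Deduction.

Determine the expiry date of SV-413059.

2032-05-25

Base term: filing date + 19 years → 14 November 2030.
Regulatory Review Extension: 1217 days claimed exceeds the 780-day cap, so +780 days → 2 January 2033.
Prosecution Delay Deduction: −222 days → 25 May 2032.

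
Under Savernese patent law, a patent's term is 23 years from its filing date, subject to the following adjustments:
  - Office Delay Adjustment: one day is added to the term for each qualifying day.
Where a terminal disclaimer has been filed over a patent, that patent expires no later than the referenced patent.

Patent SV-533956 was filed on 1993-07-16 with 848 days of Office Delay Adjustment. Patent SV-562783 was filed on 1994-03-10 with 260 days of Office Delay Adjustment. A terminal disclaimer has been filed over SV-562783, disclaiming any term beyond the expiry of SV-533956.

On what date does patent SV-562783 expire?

November 25, 2017

Natural term of SV-562783:
  Base: filing + 23 years → 10 March 2017.
  Office Delay Adjustment: +260 days → 25 November 2017.
Expiry of referenced patent SV-533956:
  Base: filing + 23 years → 16 July 2016.
  Office Delay Adjustment: +848 days → 11 November 2018.
Terminal disclaimer: SV-562783 expires on the earlier of 25 November 2017 and 11 November 2018.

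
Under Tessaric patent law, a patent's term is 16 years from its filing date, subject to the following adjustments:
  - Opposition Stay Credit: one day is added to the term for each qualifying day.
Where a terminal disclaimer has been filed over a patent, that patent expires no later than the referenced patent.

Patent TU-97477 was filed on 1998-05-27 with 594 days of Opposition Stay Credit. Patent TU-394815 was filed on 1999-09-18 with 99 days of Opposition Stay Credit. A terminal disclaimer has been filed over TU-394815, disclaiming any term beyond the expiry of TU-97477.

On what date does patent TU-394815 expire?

Natural term of TU-394815:
  Base: filing + 16 years → 18 September 2015.
  Opposition Stay Credit: +99 days → 26 December 2015.
Expiry of referenced patent TU-97477:
  Base: filing + 16 years → 27 May 2014.
  Opposition Stay Credit: +594 days → 11 January 2016.
Terminal disclaimer: TU-394815 expires on the earlier of 26 December 2015 and 11 January 2016.

2015-12-26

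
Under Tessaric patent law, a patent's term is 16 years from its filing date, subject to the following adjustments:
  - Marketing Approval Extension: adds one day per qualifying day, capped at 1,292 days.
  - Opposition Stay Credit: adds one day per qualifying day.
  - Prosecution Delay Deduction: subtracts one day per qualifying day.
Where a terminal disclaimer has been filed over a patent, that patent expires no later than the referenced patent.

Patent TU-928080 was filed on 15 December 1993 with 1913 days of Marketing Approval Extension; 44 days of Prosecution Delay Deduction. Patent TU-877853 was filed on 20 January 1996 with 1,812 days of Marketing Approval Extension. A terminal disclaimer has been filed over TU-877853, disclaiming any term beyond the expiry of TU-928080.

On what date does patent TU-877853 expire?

May 16, 2013

Natural term of TU-877853:
  Base: filing + 16 years → 20 January 2012.
  Marketing Approval Extension: 1812 days claimed exceeds the 1292-day cap, so +1292 days → 4 August 2015.
Expiry of referenced patent TU-928080:
  Base: filing + 16 years → 15 December 2009.
  Marketing Approval Extension: 1913 days claimed exceeds the 1292-day cap, so +1292 days → 29 June 2013.
  Prosecution Delay Deduction: −44 days → 16 May 2013.
Terminal disclaimer: TU-877853 expires on the earlier of 4 August 2015 and 16 May 2013.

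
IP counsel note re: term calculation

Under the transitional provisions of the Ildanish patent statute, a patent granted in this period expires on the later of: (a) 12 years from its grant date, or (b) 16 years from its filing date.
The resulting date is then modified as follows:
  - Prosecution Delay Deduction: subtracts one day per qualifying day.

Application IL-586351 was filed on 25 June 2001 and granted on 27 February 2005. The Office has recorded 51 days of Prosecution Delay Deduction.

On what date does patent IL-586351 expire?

2017-05-05

(a) grant + 12 years → 27 February 2017.
(b) filing + 16 years → 25 June 2017.
Later of the two: 25 June 2017.
Prosecution Delay Deduction: −51 days → 5 May 2017.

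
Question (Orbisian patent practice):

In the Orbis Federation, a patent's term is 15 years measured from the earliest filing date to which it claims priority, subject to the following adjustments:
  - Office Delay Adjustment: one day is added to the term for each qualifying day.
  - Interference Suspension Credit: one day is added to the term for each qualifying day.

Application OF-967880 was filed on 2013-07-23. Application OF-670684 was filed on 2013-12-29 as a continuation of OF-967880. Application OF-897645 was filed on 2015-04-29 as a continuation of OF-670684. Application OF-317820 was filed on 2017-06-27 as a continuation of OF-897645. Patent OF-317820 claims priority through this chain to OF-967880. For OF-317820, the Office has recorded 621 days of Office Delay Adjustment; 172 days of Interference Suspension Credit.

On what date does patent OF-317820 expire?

Earliest priority filing: 23 July 2013.
Base term: 23 July 2013 + 15 years → 23 July 2028.
Office Delay Adjustment: +621 days → 5 April 2030.
Interference Suspension Credit: +172 days → 24 September 2030.

2030-09-24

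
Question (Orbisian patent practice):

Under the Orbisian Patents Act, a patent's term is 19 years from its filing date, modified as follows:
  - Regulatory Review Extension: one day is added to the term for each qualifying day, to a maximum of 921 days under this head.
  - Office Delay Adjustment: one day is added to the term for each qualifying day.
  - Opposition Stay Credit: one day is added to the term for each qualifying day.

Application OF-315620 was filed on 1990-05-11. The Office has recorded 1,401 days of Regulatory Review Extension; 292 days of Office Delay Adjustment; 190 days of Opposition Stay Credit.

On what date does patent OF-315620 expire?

March 14, 2013

Base term: filing date + 19 years → 11 May 2009.
Regulatory Review Extension: 1401 days claimed exceeds the 921-day cap, so +921 days → 18 November 2011.
Office Delay Adjustment: +292 days → 5 September 2012.
Opposition Stay Credit: +190 days → 14 March 2013.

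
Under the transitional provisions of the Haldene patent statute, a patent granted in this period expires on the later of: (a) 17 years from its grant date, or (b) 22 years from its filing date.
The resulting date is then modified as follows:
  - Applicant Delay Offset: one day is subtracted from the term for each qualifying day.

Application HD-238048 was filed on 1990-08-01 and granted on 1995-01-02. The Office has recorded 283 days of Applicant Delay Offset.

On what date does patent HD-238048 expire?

(a) grant + 17 years → 2 January 2012.
(b) filing + 22 years → 1 August 2012.
Later of the two: 1 August 2012.
Applicant Delay Offset: −283 days → 23 October 2011.

October 23, 2011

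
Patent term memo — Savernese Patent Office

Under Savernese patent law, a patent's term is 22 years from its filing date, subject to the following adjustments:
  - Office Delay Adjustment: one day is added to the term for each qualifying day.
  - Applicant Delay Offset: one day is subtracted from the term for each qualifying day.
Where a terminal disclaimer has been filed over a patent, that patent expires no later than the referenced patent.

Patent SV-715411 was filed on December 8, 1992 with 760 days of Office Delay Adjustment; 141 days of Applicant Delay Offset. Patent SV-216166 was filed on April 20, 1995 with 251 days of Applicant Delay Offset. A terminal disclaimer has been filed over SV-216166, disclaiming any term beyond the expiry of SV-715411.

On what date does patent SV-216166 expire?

Natural term of SV-216166:
  Base: filing + 22 years → 20 April 2017.
  Applicant Delay Offset: −251 days → 12 August 2016.
Expiry of referenced patent SV-715411:
  Base: filing + 22 years → 8 December 2014.
  Office Delay Adjustment: +760 days → 6 January 2017.
  Applicant Delay Offset: −141 days → 18 August 2016.
Terminal disclaimer: SV-216166 expires on the earlier of 12 August 2016 and 18 August 2016.

August 12, 2016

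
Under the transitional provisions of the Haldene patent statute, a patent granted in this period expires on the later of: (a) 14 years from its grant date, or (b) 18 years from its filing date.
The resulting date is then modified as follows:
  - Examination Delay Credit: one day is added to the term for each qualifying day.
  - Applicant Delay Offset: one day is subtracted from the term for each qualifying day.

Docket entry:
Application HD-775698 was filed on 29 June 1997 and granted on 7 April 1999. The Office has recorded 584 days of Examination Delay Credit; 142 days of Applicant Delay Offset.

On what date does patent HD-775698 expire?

(a) grant + 14 years → 7 April 2013.
(b) filing + 18 years → 29 June 2015.
Later of the two: 29 June 2015.
Examination Delay Credit: +584 days → 2 February 2017.
Applicant Delay Offset: −142 days → 13 September 2016.

September 13, 2016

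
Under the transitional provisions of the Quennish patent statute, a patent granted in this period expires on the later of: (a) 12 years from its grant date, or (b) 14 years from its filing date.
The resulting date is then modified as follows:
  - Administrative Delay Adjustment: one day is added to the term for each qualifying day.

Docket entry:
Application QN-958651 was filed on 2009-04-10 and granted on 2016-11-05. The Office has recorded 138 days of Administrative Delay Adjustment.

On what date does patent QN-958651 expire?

2029-03-23

(a) grant + 12 years → 5 November 2028.
(b) filing + 14 years → 10 April 2023.
Later of the two: 5 November 2028.
Administrative Delay Adjustment: +138 days → 23 March 2029.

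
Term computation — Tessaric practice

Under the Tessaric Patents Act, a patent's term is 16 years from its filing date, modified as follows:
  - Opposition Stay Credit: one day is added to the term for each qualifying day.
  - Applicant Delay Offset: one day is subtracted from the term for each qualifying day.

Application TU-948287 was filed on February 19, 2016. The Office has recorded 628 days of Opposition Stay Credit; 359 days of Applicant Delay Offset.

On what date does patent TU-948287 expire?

Base term: filing date + 16 years → 19 February 2032.
Opposition Stay Credit: +628 days → 8 November 2033.
Applicant Delay Offset: −359 days → 14 November 2032.

November 14, 2032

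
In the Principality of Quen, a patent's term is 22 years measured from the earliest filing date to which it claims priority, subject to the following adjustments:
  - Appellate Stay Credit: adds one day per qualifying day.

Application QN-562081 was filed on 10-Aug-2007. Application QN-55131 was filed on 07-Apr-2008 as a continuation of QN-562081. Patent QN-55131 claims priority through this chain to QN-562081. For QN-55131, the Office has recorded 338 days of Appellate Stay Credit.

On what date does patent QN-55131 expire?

2030-07-14

Earliest priority filing: 10 August 2007.
Base term: 10 August 2007 + 22 years → 10 August 2029.
Appellate Stay Credit: +338 days → 14 July 2030.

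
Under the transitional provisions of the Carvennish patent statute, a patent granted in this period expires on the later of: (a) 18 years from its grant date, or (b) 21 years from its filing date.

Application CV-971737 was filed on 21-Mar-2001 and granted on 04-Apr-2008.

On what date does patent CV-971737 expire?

2026-04-04

(a) grant + 18 years → 4 April 2026.
(b) filing + 21 years → 21 March 2022.
Later of the two: 4 April 2026.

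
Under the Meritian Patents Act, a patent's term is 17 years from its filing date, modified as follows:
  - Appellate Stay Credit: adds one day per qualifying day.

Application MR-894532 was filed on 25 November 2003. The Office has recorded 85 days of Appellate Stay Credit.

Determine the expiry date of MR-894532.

2021-02-18

Base term: filing date + 17 years → 25 November 2020.
Appellate Stay Credit: +85 days → 18 February 2021.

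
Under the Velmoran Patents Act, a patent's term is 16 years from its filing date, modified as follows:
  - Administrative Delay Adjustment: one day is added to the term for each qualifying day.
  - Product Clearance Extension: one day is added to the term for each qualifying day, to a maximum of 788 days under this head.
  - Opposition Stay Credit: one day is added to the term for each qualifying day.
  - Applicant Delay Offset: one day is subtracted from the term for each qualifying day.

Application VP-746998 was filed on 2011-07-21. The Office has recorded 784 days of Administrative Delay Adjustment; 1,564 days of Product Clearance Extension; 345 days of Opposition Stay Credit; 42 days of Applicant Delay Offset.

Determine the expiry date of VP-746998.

Base term: filing date + 16 years → 21 July 2027.
Administrative Delay Adjustment: +784 days → 12 September 2029.
Product Clearance Extension: 1564 days claimed exceeds the 788-day cap, so +788 days → 9 November 2031.
Opposition Stay Credit: +345 days → 19 October 2032.
Applicant Delay Offset: −42 days → 7 September 2032.

September 7, 2032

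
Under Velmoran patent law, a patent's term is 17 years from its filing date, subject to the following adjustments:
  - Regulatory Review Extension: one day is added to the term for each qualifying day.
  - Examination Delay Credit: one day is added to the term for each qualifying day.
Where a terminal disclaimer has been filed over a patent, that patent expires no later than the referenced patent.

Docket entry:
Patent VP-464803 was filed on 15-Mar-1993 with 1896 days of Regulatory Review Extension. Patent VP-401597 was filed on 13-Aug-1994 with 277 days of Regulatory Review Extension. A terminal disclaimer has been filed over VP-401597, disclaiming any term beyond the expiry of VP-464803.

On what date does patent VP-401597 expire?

2012-05-16

Natural term of VP-401597:
  Base: filing + 17 years → 13 August 2011.
  Regulatory Review Extension: +277 days → 16 May 2012.
Expiry of referenced patent VP-464803:
  Base: filing + 17 years → 15 March 2010.
  Regulatory Review Extension: +1896 days → 24 May 2015.
Terminal disclaimer: VP-401597 expires on the earlier of 16 May 2012 and 24 May 2015.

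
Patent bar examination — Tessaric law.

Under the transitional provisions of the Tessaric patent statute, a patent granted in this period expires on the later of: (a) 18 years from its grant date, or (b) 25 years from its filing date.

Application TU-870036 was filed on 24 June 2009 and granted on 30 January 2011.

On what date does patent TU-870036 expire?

2034-06-24

(a) grant + 18 years → 30 January 2029.
(b) filing + 25 years → 24 June 2034.
Later of the two: 24 June 2034.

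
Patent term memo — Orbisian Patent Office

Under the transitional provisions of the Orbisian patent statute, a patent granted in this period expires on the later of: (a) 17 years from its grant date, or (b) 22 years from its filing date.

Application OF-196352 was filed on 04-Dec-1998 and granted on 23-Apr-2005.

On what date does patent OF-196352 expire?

(a) grant + 17 years → 23 April 2022.
(b) filing + 22 years → 4 December 2020.
Later of the two: 23 April 2022.

April 23, 2022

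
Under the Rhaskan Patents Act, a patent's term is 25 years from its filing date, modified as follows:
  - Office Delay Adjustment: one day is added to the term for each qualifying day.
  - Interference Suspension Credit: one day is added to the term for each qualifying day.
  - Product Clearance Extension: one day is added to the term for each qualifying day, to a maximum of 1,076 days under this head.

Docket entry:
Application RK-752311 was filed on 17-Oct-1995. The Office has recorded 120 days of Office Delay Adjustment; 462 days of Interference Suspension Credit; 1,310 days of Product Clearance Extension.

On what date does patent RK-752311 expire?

2025-05-02

Base term: filing date + 25 years → 17 October 2020.
Office Delay Adjustment: +120 days → 14 February 2021.
Interference Suspension Credit: +462 days → 22 May 2022.
Product Clearance Extension: 1310 days claimed exceeds the 1076-day cap, so +1076 days → 2 May 2025.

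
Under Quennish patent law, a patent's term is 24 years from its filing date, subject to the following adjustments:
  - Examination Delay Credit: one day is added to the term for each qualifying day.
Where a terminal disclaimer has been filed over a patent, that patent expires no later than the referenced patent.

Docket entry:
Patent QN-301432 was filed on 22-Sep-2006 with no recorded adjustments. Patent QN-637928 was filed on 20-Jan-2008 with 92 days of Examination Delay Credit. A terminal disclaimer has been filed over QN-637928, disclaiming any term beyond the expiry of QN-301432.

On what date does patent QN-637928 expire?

September 22, 2030

Natural term of QN-637928:
  Base: filing + 24 years → 20 January 2032.
  Examination Delay Credit: +92 days → 21 April 2032.
Expiry of referenced patent QN-301432:
  Base: filing + 24 years → 22 September 2030.
Terminal disclaimer: QN-637928 expires on the earlier of 21 April 2032 and 22 September 2030.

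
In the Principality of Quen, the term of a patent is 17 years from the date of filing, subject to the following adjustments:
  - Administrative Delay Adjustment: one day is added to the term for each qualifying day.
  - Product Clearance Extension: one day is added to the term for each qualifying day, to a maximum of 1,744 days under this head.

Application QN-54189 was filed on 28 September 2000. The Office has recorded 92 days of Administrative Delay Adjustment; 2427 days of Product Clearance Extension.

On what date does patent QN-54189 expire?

2022-10-08

Base term: filing date + 17 years → 28 September 2017.
Administrative Delay Adjustment: +92 days → 29 December 2017.
Product Clearance Extension: 2427 days claimed exceeds the 1744-day cap, so +1744 days → 8 October 2022.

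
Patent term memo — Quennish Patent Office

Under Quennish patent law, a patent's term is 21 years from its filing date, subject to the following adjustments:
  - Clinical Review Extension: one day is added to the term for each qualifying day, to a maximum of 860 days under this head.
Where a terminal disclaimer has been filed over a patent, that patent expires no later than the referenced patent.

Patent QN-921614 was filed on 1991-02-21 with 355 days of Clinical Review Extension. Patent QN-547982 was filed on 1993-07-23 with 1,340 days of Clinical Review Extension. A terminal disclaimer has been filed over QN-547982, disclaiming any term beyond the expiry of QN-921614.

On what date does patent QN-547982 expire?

Natural term of QN-547982:
  Base: filing + 21 years → 23 July 2014.
  Clinical Review Extension: 1340 days claimed exceeds the 860-day cap, so +860 days → 29 November 2016.
Expiry of referenced patent QN-921614:
  Base: filing + 21 years → 21 February 2012.
  Clinical Review Extension: 355 days (within the 860-day cap) → +355 days → 10 February 2013.
Terminal disclaimer: QN-547982 expires on the earlier of 29 November 2016 and 10 February 2013.

2013-02-10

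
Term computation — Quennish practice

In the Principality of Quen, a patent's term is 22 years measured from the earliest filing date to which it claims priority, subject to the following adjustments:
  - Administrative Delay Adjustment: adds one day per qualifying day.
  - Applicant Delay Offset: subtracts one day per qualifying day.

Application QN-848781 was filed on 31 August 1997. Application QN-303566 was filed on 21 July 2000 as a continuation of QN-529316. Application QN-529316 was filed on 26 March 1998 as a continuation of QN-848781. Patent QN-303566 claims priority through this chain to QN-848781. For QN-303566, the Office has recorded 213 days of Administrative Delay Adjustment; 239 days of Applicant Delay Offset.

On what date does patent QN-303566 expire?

August 5, 2019

Earliest priority filing: 31 August 1997.
Base term: 31 August 1997 + 22 years → 31 August 2019.
Administrative Delay Adjustment: +213 days → 31 March 2020.
Applicant Delay Offset: −239 days → 5 August 2019.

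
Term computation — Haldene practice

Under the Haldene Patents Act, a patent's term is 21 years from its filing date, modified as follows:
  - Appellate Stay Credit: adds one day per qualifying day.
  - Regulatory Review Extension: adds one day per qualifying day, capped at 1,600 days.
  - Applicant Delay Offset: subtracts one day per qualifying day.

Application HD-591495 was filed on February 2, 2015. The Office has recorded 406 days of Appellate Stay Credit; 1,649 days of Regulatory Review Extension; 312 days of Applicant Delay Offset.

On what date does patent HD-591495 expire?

Base term: filing date + 21 years → 2 February 2036.
Appellate Stay Credit: +406 days → 14 March 2037.
Regulatory Review Extension: 1649 days claimed exceeds the 1600-day cap, so +1600 days → 31 July 2041.
Applicant Delay Offset: −312 days → 22 September 2040.

2040-09-22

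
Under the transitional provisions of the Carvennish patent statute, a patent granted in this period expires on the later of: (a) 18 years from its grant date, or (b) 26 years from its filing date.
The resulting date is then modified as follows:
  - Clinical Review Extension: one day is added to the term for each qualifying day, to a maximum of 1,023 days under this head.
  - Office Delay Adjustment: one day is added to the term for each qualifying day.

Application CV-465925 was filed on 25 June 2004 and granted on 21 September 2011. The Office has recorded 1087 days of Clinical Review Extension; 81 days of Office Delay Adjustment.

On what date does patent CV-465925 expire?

(a) grant + 18 years → 21 September 2029.
(b) filing + 26 years → 25 June 2030.
Later of the two: 25 June 2030.
Clinical Review Extension: 1087 days claimed exceeds the 1023-day cap, so +1023 days → 13 April 2033.
Office Delay Adjustment: +81 days → 3 July 2033.

2033-07-03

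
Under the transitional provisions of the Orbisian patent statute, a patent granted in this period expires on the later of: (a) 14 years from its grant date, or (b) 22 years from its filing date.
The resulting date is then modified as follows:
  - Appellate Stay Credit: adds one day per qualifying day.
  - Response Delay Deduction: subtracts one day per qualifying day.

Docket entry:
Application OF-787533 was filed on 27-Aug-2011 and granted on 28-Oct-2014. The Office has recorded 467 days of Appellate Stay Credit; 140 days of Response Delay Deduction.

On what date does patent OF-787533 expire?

(a) grant + 14 years → 28 October 2028.
(b) filing + 22 years → 27 August 2033.
Later of the two: 27 August 2033.
Appellate Stay Credit: +467 days → 7 December 2034.
Response Delay Deduction: −140 days → 20 July 2034.

July 20, 2034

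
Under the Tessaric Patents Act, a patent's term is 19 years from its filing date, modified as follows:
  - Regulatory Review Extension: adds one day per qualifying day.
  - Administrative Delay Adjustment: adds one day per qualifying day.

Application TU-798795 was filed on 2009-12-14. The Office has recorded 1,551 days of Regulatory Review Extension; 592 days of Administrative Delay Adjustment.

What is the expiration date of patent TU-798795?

2034-10-27

Base term: filing date + 19 years → 14 December 2028.
Regulatory Review Extension: +1551 days → 14 March 2033.
Administrative Delay Adjustment: +592 days → 27 October 2034.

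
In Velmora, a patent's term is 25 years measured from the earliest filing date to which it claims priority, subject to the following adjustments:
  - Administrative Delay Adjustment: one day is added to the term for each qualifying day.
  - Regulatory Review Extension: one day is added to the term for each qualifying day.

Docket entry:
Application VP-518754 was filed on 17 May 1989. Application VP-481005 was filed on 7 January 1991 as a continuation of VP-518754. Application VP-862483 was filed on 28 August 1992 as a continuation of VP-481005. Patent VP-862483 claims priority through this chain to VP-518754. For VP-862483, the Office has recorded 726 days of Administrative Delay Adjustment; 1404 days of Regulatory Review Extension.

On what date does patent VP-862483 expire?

March 16, 2020

Earliest priority filing: 17 May 1989.
Base term: 17 May 1989 + 25 years → 17 May 2014.
Administrative Delay Adjustment: +726 days → 12 May 2016.
Regulatory Review Extension: +1404 days → 16 March 2020.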